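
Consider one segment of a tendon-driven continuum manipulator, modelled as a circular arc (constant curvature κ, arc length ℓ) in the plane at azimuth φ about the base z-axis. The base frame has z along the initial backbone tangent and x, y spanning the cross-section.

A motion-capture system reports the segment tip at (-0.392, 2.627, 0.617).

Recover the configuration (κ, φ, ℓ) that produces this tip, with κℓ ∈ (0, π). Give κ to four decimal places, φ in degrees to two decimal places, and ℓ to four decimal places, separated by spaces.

0.7144 98.49 3.7583

ρ = √(x²+y²) = √(-0.392² + 2.627²) = 2.65609
φ = atan2(y, x) mod 360° = atan2(2.627, -0.392) = 98.4870°
|p|² = ρ² + z² = 2.65609² + 0.617² = 7.43548
κ = 2ρ / |p|² = 2×2.65609 / 7.43548 = 0.71444
θ = 2·atan2(ρ, z) = 2·atan2(2.65609, 0.617) = 2.68510 rad
ℓ = θ/κ = 2.68510/0.71444 = 3.75835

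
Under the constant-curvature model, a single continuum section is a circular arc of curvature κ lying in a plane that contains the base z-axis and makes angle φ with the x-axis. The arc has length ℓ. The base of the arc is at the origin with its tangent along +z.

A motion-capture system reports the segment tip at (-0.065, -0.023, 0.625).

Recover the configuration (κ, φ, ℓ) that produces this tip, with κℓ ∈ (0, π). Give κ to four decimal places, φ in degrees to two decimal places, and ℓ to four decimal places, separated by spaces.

0.3488 199.49 0.6301

ρ = √(x²+y²) = √(-0.065² + -0.023²) = 0.06895
φ = atan2(y, x) mod 360° = atan2(-0.023, -0.065) = 199.4861°
|p|² = ρ² + z² = 0.06895² + 0.625² = 0.39538
κ = 2ρ / |p|² = 2×0.06895 / 0.39538 = 0.34878
θ = 2·atan2(ρ, z) = 2·atan2(0.06895, 0.625) = 0.21975 rad
ℓ = θ/κ = 0.21975/0.34878 = 0.63006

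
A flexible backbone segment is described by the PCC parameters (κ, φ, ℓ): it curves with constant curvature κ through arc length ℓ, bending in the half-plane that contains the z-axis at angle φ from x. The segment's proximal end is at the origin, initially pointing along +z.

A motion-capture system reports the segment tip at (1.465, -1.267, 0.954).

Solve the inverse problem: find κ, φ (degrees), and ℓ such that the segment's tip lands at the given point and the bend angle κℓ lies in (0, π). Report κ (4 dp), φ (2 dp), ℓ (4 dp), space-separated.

0.8310 319.15 2.6791

ρ = √(x²+y²) = √(1.465² + -1.267²) = 1.93688
φ = atan2(y, x) mod 360° = atan2(-1.267, 1.465) = 319.1452°
|p|² = ρ² + z² = 1.93688² + 0.954² = 4.66163
κ = 2ρ / |p|² = 2×1.93688 / 4.66163 = 0.83099
θ = 2·atan2(ρ, z) = 2·atan2(1.93688, 0.954) = 2.22626 rad
ℓ = θ/κ = 2.22626/0.83099 = 2.67905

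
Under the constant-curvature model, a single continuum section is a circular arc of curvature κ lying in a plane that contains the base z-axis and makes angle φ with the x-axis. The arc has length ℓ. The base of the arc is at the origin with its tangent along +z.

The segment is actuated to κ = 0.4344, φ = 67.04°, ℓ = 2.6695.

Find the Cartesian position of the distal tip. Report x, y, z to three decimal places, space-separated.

θ = κ·ℓ = 0.4344 × 2.6695 = 1.15963 rad
ρ = (1 − cos θ)/κ = (1 − 0.39968)/0.4344 = 1.38196
z = sin θ / κ = 0.91666/0.4344 = 2.11016
x = ρ cos φ = 1.38196 × cos(67.04°) = 0.53909
y = ρ sin φ = 1.38196 × sin(67.04°) = 1.27247

0.539 1.272 2.110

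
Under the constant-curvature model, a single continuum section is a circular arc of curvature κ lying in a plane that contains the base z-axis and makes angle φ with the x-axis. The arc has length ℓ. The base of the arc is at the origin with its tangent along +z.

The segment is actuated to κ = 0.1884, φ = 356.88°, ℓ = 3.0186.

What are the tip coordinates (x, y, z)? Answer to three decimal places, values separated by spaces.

θ = κ·ℓ = 0.1884 × 3.0186 = 0.56870 rad
ρ = (1 − cos θ)/κ = (1 − 0.84260)/0.1884 = 0.83546
z = sin θ / κ = 0.53854/0.1884 = 2.85850
x = ρ cos φ = 0.83546 × cos(356.88°) = 0.83422
y = ρ sin φ = 0.83546 × sin(356.88°) = -0.04547

0.834 -0.045 2.858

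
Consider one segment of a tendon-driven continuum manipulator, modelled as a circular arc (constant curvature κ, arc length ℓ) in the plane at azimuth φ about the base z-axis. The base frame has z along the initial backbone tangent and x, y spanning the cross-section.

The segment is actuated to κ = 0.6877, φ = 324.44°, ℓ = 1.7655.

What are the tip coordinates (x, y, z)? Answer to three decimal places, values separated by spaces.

θ = κ·ℓ = 0.6877 × 1.7655 = 1.21413 rad
ρ = (1 − cos θ)/κ = (1 − 0.34915)/0.6877 = 0.94642
z = sin θ / κ = 0.93707/0.6877 = 1.36261
x = ρ cos φ = 0.94642 × cos(324.44°) = 0.76992
y = ρ sin φ = 0.94642 × sin(324.44°) = -0.55039

0.770 -0.550 1.363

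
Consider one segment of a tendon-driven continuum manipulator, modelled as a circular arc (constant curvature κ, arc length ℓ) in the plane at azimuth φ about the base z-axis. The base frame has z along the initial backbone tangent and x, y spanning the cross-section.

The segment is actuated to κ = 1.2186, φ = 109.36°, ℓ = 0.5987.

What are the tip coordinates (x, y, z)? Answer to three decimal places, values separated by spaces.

θ = κ·ℓ = 1.2186 × 0.5987 = 0.72958 rad
ρ = (1 − cos θ)/κ = (1 − 0.74546)/1.2186 = 0.20888
z = sin θ / κ = 0.66655/1.2186 = 0.54698
x = ρ cos φ = 0.20888 × cos(109.36°) = -0.06924
y = ρ sin φ = 0.20888 × sin(109.36°) = 0.19707

-0.069 0.197 0.547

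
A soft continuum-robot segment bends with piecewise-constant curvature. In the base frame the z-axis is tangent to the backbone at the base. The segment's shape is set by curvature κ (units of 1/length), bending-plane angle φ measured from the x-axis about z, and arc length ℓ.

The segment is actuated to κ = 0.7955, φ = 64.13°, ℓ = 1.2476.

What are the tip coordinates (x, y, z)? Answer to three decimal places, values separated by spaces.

0.249 0.513 1.053

θ = κ·ℓ = 0.7955 × 1.2476 = 0.99247 rad
ρ = (1 − cos θ)/κ = (1 − 0.54663)/0.7955 = 0.56992
z = sin θ / κ = 0.83738/0.7955 = 1.05264
x = ρ cos φ = 0.56992 × cos(64.13°) = 0.24867
y = ρ sin φ = 0.56992 × sin(64.13°) = 0.51281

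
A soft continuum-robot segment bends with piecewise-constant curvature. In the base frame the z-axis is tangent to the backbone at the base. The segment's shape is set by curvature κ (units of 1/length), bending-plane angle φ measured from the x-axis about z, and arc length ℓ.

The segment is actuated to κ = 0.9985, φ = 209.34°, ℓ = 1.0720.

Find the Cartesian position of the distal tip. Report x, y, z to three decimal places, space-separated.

-0.454 -0.255 0.879

θ = κ·ℓ = 0.9985 × 1.0720 = 1.07039 rad
ρ = (1 − cos θ)/κ = (1 − 0.47978)/0.9985 = 0.52100
z = sin θ / κ = 0.87739/0.9985 = 0.87871
x = ρ cos φ = 0.52100 × cos(209.34°) = -0.45417
y = ρ sin φ = 0.52100 × sin(209.34°) = -0.25529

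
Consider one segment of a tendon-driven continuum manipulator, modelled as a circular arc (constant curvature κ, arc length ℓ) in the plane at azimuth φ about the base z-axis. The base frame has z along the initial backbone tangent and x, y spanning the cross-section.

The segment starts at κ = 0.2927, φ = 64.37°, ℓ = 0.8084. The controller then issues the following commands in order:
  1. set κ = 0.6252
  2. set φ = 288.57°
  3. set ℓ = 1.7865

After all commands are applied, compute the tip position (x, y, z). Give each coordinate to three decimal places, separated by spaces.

initial: κ=0.2927, φ=64.37°, ℓ=0.8084
cmd 1: set κ=0.6252 → (κ,φ,ℓ)=(0.6252,64.37°,0.8084) → tip=(0.0865,0.1803,0.7744)
cmd 2: set φ=288.57° → (κ,φ,ℓ)=(0.6252,288.57°,0.8084) → tip=(0.0637,-0.1896,0.7744)
cmd 3: set ℓ=1.7865 → (κ,φ,ℓ)=(0.6252,288.57°,1.7865) → tip=(0.2860,-0.8514,1.4375)

0.286 -0.851 1.438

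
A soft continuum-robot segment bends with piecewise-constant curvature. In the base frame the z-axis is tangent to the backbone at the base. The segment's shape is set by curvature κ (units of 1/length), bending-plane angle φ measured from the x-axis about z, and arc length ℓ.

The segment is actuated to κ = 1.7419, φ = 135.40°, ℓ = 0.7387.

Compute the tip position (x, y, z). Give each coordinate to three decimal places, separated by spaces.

θ = κ·ℓ = 1.7419 × 0.7387 = 1.28674 rad
ρ = (1 − cos θ)/κ = (1 − 0.28025)/1.7419 = 0.41320
z = sin θ / κ = 0.95993/1.7419 = 0.55108
x = ρ cos φ = 0.41320 × cos(135.40°) = -0.29421
y = ρ sin φ = 0.41320 × sin(135.40°) = 0.29013

-0.294 0.290 0.551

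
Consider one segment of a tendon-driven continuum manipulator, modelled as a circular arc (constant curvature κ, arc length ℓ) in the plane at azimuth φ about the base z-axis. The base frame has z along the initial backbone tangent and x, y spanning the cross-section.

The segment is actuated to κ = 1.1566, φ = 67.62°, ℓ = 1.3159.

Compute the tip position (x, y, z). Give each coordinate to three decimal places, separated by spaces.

0.313 0.760 0.864

θ = κ·ℓ = 1.1566 × 1.3159 = 1.52197 rad
ρ = (1 − cos θ)/κ = (1 − 0.04881)/1.1566 = 0.82240
z = sin θ / κ = 0.99881/1.1566 = 0.86357
x = ρ cos φ = 0.82240 × cos(67.62°) = 0.31313
y = ρ sin φ = 0.82240 × sin(67.62°) = 0.76046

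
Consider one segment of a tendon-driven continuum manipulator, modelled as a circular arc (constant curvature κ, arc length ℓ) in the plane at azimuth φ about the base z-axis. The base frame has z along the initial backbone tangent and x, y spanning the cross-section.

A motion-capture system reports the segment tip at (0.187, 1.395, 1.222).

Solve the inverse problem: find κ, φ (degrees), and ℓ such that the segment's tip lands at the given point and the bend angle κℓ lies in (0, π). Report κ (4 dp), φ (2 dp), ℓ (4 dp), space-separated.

0.8102 82.37 2.1125

ρ = √(x²+y²) = √(0.187² + 1.395²) = 1.40748
φ = atan2(y, x) mod 360° = atan2(1.395, 0.187) = 82.3650°
|p|² = ρ² + z² = 1.40748² + 1.222² = 3.47428
κ = 2ρ / |p|² = 2×1.40748 / 3.47428 = 0.81023
θ = 2·atan2(ρ, z) = 2·atan2(1.40748, 1.222) = 1.71164 rad
ℓ = θ/κ = 1.71164/0.81023 = 2.11254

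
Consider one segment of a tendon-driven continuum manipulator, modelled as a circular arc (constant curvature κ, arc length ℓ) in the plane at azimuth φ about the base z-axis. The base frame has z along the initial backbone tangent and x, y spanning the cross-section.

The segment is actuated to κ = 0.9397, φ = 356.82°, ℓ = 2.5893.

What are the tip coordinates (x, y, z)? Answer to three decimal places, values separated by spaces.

θ = κ·ℓ = 0.9397 × 2.5893 = 2.43317 rad
ρ = (1 − cos θ)/κ = (1 − -0.75939)/0.9397 = 1.87228
z = sin θ / κ = 0.65064/0.9397 = 0.69239
x = ρ cos φ = 1.87228 × cos(356.82°) = 1.86940
y = ρ sin φ = 1.87228 × sin(356.82°) = -0.10386

1.869 -0.104 0.692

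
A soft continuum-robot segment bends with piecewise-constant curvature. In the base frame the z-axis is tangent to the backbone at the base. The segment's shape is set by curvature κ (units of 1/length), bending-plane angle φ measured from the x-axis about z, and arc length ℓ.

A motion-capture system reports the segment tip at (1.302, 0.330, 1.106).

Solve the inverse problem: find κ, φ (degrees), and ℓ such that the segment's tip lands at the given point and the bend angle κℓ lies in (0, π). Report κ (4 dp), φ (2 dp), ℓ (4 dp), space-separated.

0.8874 14.22 1.9878

ρ = √(x²+y²) = √(1.302² + 0.330²) = 1.34317
φ = atan2(y, x) mod 360° = atan2(0.330, 1.302) = 14.2225°
|p|² = ρ² + z² = 1.34317² + 1.106² = 3.02734
κ = 2ρ / |p|² = 2×1.34317 / 3.02734 = 0.88736
θ = 2·atan2(ρ, z) = 2·atan2(1.34317, 1.106) = 1.76387 rad
ℓ = θ/κ = 1.76387/0.88736 = 1.98777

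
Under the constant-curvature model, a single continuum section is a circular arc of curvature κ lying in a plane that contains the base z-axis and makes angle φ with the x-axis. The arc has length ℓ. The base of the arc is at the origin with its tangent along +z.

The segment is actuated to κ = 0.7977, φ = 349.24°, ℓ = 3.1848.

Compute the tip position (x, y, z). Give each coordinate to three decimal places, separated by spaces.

2.247 -0.427 0.709

θ = κ·ℓ = 0.7977 × 3.1848 = 2.54051 rad
ρ = (1 − cos θ)/κ = (1 − -0.82473)/0.7977 = 2.28748
z = sin θ / κ = 0.56553/0.7977 = 0.70895
x = ρ cos φ = 2.28748 × cos(349.24°) = 2.24727
y = ρ sin φ = 2.28748 × sin(349.24°) = -0.42706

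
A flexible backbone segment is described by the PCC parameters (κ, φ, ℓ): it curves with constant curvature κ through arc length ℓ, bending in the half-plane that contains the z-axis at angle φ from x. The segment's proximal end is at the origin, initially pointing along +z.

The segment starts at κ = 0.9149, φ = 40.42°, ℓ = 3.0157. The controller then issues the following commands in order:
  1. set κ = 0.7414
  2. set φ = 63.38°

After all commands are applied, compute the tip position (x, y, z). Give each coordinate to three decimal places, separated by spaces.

initial: κ=0.9149, φ=40.42°, ℓ=3.0157
cmd 1: set κ=0.7414 → (κ,φ,ℓ)=(0.7414,40.42°,3.0157) → tip=(1.6605,1.4142,1.0614)
cmd 2: set φ=63.38° → (κ,φ,ℓ)=(0.7414,63.38°,3.0157) → tip=(0.9773,1.9499,1.0614)

0.977 1.950 1.061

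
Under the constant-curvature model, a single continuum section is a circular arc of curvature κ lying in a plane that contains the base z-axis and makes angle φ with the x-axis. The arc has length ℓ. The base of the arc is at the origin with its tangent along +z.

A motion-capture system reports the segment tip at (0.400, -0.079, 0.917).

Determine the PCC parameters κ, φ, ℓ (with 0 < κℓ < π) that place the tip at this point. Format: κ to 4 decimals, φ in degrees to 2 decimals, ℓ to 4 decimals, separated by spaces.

ρ = √(x²+y²) = √(0.400² + -0.079²) = 0.40773
φ = atan2(y, x) mod 360° = atan2(-0.079, 0.400) = 348.8279°
|p|² = ρ² + z² = 0.40773² + 0.917² = 1.00713
κ = 2ρ / |p|² = 2×0.40773 / 1.00713 = 0.80968
θ = 2·atan2(ρ, z) = 2·atan2(0.40773, 0.917) = 0.83676 rad
ℓ = θ/κ = 0.83676/0.80968 = 1.03345

0.8097 348.83 1.0334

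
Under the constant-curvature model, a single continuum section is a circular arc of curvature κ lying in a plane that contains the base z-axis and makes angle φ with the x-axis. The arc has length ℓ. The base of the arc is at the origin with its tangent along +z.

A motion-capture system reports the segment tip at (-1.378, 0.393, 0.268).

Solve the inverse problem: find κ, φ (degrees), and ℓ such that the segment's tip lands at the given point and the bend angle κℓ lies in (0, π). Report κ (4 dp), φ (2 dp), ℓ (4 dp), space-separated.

1.3486 164.08 2.0554

ρ = √(x²+y²) = √(-1.378² + 0.393²) = 1.43295
φ = atan2(y, x) mod 360° = atan2(0.393, -1.378) = 164.0821°
|p|² = ρ² + z² = 1.43295² + 0.268² = 2.12516
κ = 2ρ / |p|² = 2×1.43295 / 2.12516 = 1.34856
θ = 2·atan2(ρ, z) = 2·atan2(1.43295, 0.268) = 2.77181 rad
ℓ = θ/κ = 2.77181/1.34856 = 2.05539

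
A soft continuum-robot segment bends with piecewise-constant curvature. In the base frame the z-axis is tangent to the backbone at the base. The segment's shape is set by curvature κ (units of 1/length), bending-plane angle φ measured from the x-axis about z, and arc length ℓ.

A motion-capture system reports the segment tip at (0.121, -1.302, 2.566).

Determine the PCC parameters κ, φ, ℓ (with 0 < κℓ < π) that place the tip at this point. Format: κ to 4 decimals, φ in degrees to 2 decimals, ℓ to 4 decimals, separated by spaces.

ρ = √(x²+y²) = √(0.121² + -1.302²) = 1.30761
φ = atan2(y, x) mod 360° = atan2(-1.302, 0.121) = 275.3095°
|p|² = ρ² + z² = 1.30761² + 2.566² = 8.29420
κ = 2ρ / |p|² = 2×1.30761 / 8.29420 = 0.31531
θ = 2·atan2(ρ, z) = 2·atan2(1.30761, 2.566) = 0.94258 rad
ℓ = θ/κ = 0.94258/0.31531 = 2.98941

0.3153 275.31 2.9894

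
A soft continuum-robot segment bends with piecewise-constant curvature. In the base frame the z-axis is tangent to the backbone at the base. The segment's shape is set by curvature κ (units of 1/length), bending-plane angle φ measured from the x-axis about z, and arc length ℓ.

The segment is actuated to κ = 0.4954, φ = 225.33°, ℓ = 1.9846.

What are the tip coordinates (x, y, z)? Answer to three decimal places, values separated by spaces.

-0.632 -0.640 1.680

θ = κ·ℓ = 0.4954 × 1.9846 = 0.98317 rad
ρ = (1 − cos θ)/κ = (1 − 0.55439)/0.4954 = 0.89950
z = sin θ / κ = 0.83226/0.4954 = 1.67997
x = ρ cos φ = 0.89950 × cos(225.33°) = -0.63237
y = ρ sin φ = 0.89950 × sin(225.33°) = -0.63970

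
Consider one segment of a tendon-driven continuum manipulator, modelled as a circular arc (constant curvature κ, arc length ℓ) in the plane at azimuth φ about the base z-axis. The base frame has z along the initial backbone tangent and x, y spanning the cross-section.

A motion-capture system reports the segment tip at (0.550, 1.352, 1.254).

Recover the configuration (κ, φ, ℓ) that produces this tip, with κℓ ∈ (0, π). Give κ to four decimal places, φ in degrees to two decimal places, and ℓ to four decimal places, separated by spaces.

ρ = √(x²+y²) = √(0.550² + 1.352²) = 1.45959
φ = atan2(y, x) mod 360° = atan2(1.352, 0.550) = 67.8633°
|p|² = ρ² + z² = 1.45959² + 1.254² = 3.70292
κ = 2ρ / |p|² = 2×1.45959 / 3.70292 = 0.78835
θ = 2·atan2(ρ, z) = 2·atan2(1.45959, 1.254) = 1.72203 rad
ℓ = θ/κ = 1.72203/0.78835 = 2.18436

0.7883 67.86 2.1844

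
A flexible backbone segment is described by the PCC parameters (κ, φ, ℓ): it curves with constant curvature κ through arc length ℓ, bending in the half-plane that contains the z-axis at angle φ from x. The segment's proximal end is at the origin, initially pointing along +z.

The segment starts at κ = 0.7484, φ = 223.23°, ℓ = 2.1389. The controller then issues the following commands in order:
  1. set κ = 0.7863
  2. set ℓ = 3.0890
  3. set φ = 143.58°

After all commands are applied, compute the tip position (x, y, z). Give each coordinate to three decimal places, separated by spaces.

-1.798 1.326 0.832

initial: κ=0.7484, φ=223.23°, ℓ=2.1389
cmd 1: set κ=0.7863 → (κ,φ,ℓ)=(0.7863,223.23°,2.1389) → tip=(-1.0293,-0.9676,1.2639)
cmd 2: set ℓ=3.0890 → (κ,φ,ℓ)=(0.7863,223.23°,3.0890) → tip=(-1.6277,-1.5301,0.8316)
cmd 3: set φ=143.58° → (κ,φ,ℓ)=(0.7863,143.58°,3.0890) → tip=(-1.7977,1.3263,0.8316)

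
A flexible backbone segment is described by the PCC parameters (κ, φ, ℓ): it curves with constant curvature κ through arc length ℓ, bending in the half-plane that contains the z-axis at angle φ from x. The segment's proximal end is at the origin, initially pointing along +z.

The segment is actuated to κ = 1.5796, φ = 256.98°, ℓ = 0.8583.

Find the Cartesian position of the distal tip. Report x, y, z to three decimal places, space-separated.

θ = κ·ℓ = 1.5796 × 0.8583 = 1.35577 rad
ρ = (1 − cos θ)/κ = (1 − 0.21337)/1.5796 = 0.49799
z = sin θ / κ = 0.97697/1.5796 = 0.61849
x = ρ cos φ = 0.49799 × cos(256.98°) = -0.11219
y = ρ sin φ = 0.49799 × sin(256.98°) = -0.48519

-0.112 -0.485 0.618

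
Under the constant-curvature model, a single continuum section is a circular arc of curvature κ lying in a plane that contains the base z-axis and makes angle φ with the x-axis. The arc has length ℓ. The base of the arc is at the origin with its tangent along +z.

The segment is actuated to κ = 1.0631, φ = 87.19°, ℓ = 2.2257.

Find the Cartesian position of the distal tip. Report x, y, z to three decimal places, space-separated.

0.079 1.610 0.658

θ = κ·ℓ = 1.0631 × 2.2257 = 2.36614 rad
ρ = (1 − cos θ)/κ = (1 − -0.71411)/1.0631 = 1.61237
z = sin θ / κ = 0.70004/1.0631 = 0.65849
x = ρ cos φ = 1.61237 × cos(87.19°) = 0.07904
y = ρ sin φ = 1.61237 × sin(87.19°) = 1.61043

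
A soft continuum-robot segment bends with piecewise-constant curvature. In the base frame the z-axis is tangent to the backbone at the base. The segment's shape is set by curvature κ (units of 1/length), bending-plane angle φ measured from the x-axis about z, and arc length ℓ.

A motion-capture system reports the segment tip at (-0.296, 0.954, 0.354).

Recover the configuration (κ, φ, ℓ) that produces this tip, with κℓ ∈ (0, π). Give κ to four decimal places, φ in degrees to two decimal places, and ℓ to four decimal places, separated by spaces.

ρ = √(x²+y²) = √(-0.296² + 0.954²) = 0.99887
φ = atan2(y, x) mod 360° = atan2(0.954, -0.296) = 107.2377°
|p|² = ρ² + z² = 0.99887² + 0.354² = 1.12305
κ = 2ρ / |p|² = 2×0.99887 / 1.12305 = 1.77885
θ = 2·atan2(ρ, z) = 2·atan2(0.99887, 0.354) = 2.46041 rad
ℓ = θ/κ = 2.46041/1.77885 = 1.38315

1.7788 107.24 1.3831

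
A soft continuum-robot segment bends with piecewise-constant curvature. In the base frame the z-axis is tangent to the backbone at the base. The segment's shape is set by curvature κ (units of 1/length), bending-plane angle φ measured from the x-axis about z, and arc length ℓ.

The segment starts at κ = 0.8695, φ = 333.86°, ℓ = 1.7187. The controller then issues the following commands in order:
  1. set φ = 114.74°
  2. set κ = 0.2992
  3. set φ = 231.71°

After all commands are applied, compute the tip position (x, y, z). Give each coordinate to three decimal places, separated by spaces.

-0.268 -0.339 1.644

initial: κ=0.8695, φ=333.86°, ℓ=1.7187
cmd 1: set φ=114.74° → (κ,φ,ℓ)=(0.8695,114.74°,1.7187) → tip=(-0.4446,0.9648,1.1467)
cmd 2: set κ=0.2992 → (κ,φ,ℓ)=(0.2992,114.74°,1.7187) → tip=(-0.1809,0.3926,1.6439)
cmd 3: set φ=231.71° → (κ,φ,ℓ)=(0.2992,231.71°,1.7187) → tip=(-0.2678,-0.3393,1.6439)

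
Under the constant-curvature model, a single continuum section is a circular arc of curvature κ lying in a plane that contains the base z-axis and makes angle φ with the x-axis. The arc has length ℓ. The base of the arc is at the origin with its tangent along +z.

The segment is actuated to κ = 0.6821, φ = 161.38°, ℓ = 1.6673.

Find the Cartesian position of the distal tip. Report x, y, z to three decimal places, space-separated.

-0.806 0.271 1.330

θ = κ·ℓ = 0.6821 × 1.6673 = 1.13727 rad
ρ = (1 − cos θ)/κ = (1 − 0.42008)/0.6821 = 0.85020
z = sin θ / κ = 0.90749/0.6821 = 1.33043
x = ρ cos φ = 0.85020 × cos(161.38°) = -0.80570
y = ρ sin φ = 0.85020 × sin(161.38°) = 0.27146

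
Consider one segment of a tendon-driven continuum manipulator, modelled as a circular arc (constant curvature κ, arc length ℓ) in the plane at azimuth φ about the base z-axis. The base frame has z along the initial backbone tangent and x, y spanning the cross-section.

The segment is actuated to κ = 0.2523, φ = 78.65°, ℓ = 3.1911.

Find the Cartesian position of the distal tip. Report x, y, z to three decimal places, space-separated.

θ = κ·ℓ = 0.2523 × 3.1911 = 0.80511 rad
ρ = (1 − cos θ)/κ = (1 − 0.69303)/0.2523 = 1.21669
z = sin θ / κ = 0.72091/0.2523 = 2.85735
x = ρ cos φ = 1.21669 × cos(78.65°) = 0.23945
y = ρ sin φ = 1.21669 × sin(78.65°) = 1.19290

0.239 1.193 2.857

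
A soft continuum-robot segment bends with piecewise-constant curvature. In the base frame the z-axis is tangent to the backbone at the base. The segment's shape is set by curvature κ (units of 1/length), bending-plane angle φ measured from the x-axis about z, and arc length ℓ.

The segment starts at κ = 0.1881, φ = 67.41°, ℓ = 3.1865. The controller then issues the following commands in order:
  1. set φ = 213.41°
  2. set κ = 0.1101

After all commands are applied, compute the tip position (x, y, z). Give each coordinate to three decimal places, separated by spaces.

-0.462 -0.305 3.122

initial: κ=0.1881, φ=67.41°, ℓ=3.1865
cmd 1: set φ=213.41° → (κ,φ,ℓ)=(0.1881,213.41°,3.1865) → tip=(-0.7736,-0.5103,2.9991)
cmd 2: set κ=0.1101 → (κ,φ,ℓ)=(0.1101,213.41°,3.1865) → tip=(-0.4618,-0.3046,3.1215)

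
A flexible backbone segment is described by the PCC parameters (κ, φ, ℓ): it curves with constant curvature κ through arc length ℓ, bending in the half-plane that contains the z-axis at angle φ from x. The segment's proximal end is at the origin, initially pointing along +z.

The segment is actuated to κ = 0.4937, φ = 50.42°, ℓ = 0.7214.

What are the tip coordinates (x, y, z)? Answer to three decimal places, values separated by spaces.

0.081 0.098 0.706

θ = κ·ℓ = 0.4937 × 0.7214 = 0.35616 rad
ρ = (1 − cos θ)/κ = (1 − 0.93724)/0.4937 = 0.12711
z = sin θ / κ = 0.34867/0.4937 = 0.70625
x = ρ cos φ = 0.12711 × cos(50.42°) = 0.08099
y = ρ sin φ = 0.12711 × sin(50.42°) = 0.09797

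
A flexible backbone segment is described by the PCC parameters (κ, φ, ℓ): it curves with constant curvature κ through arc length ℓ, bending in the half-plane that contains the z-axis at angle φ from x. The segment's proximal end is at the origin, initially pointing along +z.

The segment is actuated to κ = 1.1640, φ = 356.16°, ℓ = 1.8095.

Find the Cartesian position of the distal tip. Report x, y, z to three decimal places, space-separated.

θ = κ·ℓ = 1.1640 × 1.8095 = 2.10626 rad
ρ = (1 − cos θ)/κ = (1 − -0.51024)/1.1640 = 1.29746
z = sin θ / κ = 0.86003/1.1640 = 0.73886
x = ρ cos φ = 1.29746 × cos(356.16°) = 1.29454
y = ρ sin φ = 1.29746 × sin(356.16°) = -0.08689

1.295 -0.087 0.739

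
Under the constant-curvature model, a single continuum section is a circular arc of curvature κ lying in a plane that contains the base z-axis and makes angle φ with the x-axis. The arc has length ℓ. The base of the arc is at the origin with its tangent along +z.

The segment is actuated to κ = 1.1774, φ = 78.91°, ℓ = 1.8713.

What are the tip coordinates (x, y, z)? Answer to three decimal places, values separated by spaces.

θ = κ·ℓ = 1.1774 × 1.8713 = 2.20327 rad
ρ = (1 − cos θ)/κ = (1 − -0.59114)/1.1774 = 1.35140
z = sin θ / κ = 0.80657/1.1774 = 0.68504
x = ρ cos φ = 1.35140 × cos(78.91°) = 0.25994
y = ρ sin φ = 1.35140 × sin(78.91°) = 1.32617

0.260 1.326 0.685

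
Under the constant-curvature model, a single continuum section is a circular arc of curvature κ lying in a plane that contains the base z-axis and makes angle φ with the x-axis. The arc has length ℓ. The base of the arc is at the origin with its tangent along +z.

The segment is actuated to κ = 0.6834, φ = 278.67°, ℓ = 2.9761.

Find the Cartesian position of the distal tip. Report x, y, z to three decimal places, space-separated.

0.319 -2.093 1.309

θ = κ·ℓ = 0.6834 × 2.9761 = 2.03387 rad
ρ = (1 − cos θ)/κ = (1 − -0.44670)/0.6834 = 2.11691
z = sin θ / κ = 0.89469/0.6834 = 1.30917
x = ρ cos φ = 2.11691 × cos(278.67°) = 0.31911
y = ρ sin φ = 2.11691 × sin(278.67°) = -2.09272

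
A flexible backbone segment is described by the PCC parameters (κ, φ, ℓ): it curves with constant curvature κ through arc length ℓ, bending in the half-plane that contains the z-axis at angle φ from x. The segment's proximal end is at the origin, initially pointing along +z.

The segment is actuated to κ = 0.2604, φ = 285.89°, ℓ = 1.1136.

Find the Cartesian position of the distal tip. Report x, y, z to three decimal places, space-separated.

0.044 -0.154 1.098

θ = κ·ℓ = 0.2604 × 1.1136 = 0.28998 rad
ρ = (1 − cos θ)/κ = (1 − 0.95825)/0.2604 = 0.16033
z = sin θ / κ = 0.28593/0.2604 = 1.09806
x = ρ cos φ = 0.16033 × cos(285.89°) = 0.04390
y = ρ sin φ = 0.16033 × sin(285.89°) = -0.15421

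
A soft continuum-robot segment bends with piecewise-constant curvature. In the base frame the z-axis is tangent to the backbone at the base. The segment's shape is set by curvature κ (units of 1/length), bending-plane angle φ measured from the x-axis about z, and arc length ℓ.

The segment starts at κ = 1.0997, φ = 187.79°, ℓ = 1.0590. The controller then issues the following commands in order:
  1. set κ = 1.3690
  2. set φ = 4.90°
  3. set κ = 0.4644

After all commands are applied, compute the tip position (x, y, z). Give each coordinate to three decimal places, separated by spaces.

initial: κ=1.0997, φ=187.79°, ℓ=1.0590
cmd 1: set κ=1.3690 → (κ,φ,ℓ)=(1.3690,187.79°,1.0590) → tip=(-0.6363,-0.0871,0.7251)
cmd 2: set φ=4.90° → (κ,φ,ℓ)=(1.3690,4.90°,1.0590) → tip=(0.6399,0.0549,0.7251)
cmd 3: set κ=0.4644 → (κ,φ,ℓ)=(0.4644,4.90°,1.0590) → tip=(0.2543,0.0218,1.0168)

0.254 0.022 1.017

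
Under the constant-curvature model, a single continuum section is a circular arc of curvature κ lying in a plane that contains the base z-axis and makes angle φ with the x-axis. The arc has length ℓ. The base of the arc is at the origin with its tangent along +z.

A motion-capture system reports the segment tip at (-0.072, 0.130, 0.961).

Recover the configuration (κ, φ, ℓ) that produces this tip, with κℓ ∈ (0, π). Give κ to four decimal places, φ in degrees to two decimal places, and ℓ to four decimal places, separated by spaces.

0.3143 118.98 0.9762

ρ = √(x²+y²) = √(-0.072² + 0.130²) = 0.14861
φ = atan2(y, x) mod 360° = atan2(0.130, -0.072) = 118.9797°
|p|² = ρ² + z² = 0.14861² + 0.961² = 0.94560
κ = 2ρ / |p|² = 2×0.14861 / 0.94560 = 0.31431
θ = 2·atan2(ρ, z) = 2·atan2(0.14861, 0.961) = 0.30685 rad
ℓ = θ/κ = 0.30685/0.31431 = 0.97625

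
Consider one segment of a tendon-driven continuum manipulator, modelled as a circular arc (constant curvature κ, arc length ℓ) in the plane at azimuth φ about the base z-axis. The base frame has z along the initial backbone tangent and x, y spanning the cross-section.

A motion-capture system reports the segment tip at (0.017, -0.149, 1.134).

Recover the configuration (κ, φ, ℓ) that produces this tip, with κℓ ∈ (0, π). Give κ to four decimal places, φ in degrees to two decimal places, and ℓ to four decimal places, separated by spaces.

0.2292 276.51 1.1472

ρ = √(x²+y²) = √(0.017² + -0.149²) = 0.14997
φ = atan2(y, x) mod 360° = atan2(-0.149, 0.017) = 276.5090°
|p|² = ρ² + z² = 0.14997² + 1.134² = 1.30845
κ = 2ρ / |p|² = 2×0.14997 / 1.30845 = 0.22923
θ = 2·atan2(ρ, z) = 2·atan2(0.14997, 1.134) = 0.26297 rad
ℓ = θ/κ = 0.26297/0.22923 = 1.14718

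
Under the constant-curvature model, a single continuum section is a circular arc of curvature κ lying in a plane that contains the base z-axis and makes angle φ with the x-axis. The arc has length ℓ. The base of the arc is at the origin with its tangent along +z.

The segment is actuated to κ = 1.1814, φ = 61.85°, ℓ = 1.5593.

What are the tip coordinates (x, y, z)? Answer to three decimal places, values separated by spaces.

θ = κ·ℓ = 1.1814 × 1.5593 = 1.84216 rad
ρ = (1 − cos θ)/κ = (1 − -0.26804)/1.1814 = 1.07334
z = sin θ / κ = 0.96341/1.1814 = 0.81548
x = ρ cos φ = 1.07334 × cos(61.85°) = 0.50638
y = ρ sin φ = 1.07334 × sin(61.85°) = 0.94638

0.506 0.946 0.815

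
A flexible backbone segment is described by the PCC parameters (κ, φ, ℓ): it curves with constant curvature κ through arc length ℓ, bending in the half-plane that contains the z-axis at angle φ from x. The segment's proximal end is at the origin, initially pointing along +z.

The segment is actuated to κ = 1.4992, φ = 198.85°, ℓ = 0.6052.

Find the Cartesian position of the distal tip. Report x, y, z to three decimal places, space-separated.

-0.242 -0.083 0.526

θ = κ·ℓ = 1.4992 × 0.6052 = 0.90732 rad
ρ = (1 − cos θ)/κ = (1 − 0.61586)/1.4992 = 0.25623
z = sin θ / κ = 0.78785/1.4992 = 0.52552
x = ρ cos φ = 0.25623 × cos(198.85°) = -0.24249
y = ρ sin φ = 0.25623 × sin(198.85°) = -0.08279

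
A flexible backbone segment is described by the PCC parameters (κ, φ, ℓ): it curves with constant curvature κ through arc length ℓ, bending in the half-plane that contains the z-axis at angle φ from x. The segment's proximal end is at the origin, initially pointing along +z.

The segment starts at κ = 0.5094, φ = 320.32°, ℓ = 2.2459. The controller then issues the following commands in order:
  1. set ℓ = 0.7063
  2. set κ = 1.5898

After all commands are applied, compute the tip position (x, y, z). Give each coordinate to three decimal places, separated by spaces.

initial: κ=0.5094, φ=320.32°, ℓ=2.2459
cmd 1: set ℓ=0.7063 → (κ,φ,ℓ)=(0.5094,320.32°,0.7063) → tip=(0.0967,-0.0803,0.6912)
cmd 2: set κ=1.5898 → (κ,φ,ℓ)=(1.5898,320.32°,0.7063) → tip=(0.2744,-0.2277,0.5670)

0.274 -0.228 0.567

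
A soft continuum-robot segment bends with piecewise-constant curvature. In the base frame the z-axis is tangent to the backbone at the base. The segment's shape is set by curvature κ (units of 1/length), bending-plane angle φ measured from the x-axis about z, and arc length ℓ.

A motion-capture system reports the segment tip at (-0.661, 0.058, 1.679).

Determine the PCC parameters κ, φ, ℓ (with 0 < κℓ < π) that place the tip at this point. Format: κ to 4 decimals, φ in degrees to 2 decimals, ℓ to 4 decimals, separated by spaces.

0.4072 174.99 1.8487

ρ = √(x²+y²) = √(-0.661² + 0.058²) = 0.66354
φ = atan2(y, x) mod 360° = atan2(0.058, -0.661) = 174.9854°
|p|² = ρ² + z² = 0.66354² + 1.679² = 3.25933
κ = 2ρ / |p|² = 2×0.66354 / 3.25933 = 0.40716
θ = 2·atan2(ρ, z) = 2·atan2(0.66354, 1.679) = 0.75272 rad
ℓ = θ/κ = 0.75272/0.40716 = 1.84870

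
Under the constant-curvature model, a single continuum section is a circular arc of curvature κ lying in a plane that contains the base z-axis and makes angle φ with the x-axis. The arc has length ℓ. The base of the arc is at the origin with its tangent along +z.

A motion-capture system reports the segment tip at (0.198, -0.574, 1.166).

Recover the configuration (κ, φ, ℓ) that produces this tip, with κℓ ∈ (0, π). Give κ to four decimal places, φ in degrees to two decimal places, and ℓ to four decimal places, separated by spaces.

0.7027 289.03 1.3665

ρ = √(x²+y²) = √(0.198² + -0.574²) = 0.60719
φ = atan2(y, x) mod 360° = atan2(-0.574, 0.198) = 289.0318°
|p|² = ρ² + z² = 0.60719² + 1.166² = 1.72824
κ = 2ρ / |p|² = 2×0.60719 / 1.72824 = 0.70267
θ = 2·atan2(ρ, z) = 2·atan2(0.60719, 1.166) = 0.96021 rad
ℓ = θ/κ = 0.96021/0.70267 = 1.36652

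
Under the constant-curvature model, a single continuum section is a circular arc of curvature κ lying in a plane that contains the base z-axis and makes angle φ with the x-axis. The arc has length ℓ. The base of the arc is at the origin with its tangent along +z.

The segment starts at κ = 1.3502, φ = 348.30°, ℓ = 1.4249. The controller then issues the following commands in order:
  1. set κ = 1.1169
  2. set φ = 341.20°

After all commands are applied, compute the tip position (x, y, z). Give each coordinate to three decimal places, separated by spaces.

initial: κ=1.3502, φ=348.30°, ℓ=1.4249
cmd 1: set κ=1.1169 → (κ,φ,ℓ)=(1.1169,348.30°,1.4249) → tip=(0.8949,-0.1853,0.8951)
cmd 2: set φ=341.20° → (κ,φ,ℓ)=(1.1169,341.20°,1.4249) → tip=(0.8651,-0.2945,0.8951)

0.865 -0.295 0.895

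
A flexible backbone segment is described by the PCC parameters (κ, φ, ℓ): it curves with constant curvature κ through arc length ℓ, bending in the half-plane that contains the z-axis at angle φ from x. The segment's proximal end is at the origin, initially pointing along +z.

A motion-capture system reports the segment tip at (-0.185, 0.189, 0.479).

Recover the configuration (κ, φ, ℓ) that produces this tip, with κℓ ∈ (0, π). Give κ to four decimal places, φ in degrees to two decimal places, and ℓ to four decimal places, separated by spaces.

ρ = √(x²+y²) = √(-0.185² + 0.189²) = 0.26447
φ = atan2(y, x) mod 360° = atan2(0.189, -0.185) = 134.3872°
|p|² = ρ² + z² = 0.26447² + 0.479² = 0.29939
κ = 2ρ / |p|² = 2×0.26447 / 0.29939 = 1.76676
θ = 2·atan2(ρ, z) = 2·atan2(0.26447, 0.479) = 1.00896 rad
ℓ = θ/κ = 1.00896/1.76676 = 0.57108

1.7668 134.39 0.5711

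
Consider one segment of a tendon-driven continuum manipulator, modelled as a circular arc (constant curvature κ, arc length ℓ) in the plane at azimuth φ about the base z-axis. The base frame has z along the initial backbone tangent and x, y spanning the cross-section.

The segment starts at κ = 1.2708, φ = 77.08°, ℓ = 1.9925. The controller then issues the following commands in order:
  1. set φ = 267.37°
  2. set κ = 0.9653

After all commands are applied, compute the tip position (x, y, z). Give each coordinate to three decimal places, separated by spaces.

-0.064 -1.392 0.972

initial: κ=1.2708, φ=77.08°, ℓ=1.9925
cmd 1: set φ=267.37° → (κ,φ,ℓ)=(1.2708,267.37°,1.9925) → tip=(-0.0657,-1.4306,0.4505)
cmd 2: set κ=0.9653 → (κ,φ,ℓ)=(0.9653,267.37°,1.9925) → tip=(-0.0639,-1.3922,0.9722)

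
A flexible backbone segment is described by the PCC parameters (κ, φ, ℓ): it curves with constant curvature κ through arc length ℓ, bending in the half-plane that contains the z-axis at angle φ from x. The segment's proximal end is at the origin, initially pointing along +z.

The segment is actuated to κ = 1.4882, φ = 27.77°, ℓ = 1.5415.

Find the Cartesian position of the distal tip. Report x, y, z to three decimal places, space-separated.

θ = κ·ℓ = 1.4882 × 1.5415 = 2.29406 rad
ρ = (1 − cos θ)/κ = (1 − -0.66184)/1.4882 = 1.11667
z = sin θ / κ = 0.74965/1.4882 = 0.50373
x = ρ cos φ = 1.11667 × cos(27.77°) = 0.98806
y = ρ sin φ = 1.11667 × sin(27.77°) = 0.52028

0.988 0.520 0.504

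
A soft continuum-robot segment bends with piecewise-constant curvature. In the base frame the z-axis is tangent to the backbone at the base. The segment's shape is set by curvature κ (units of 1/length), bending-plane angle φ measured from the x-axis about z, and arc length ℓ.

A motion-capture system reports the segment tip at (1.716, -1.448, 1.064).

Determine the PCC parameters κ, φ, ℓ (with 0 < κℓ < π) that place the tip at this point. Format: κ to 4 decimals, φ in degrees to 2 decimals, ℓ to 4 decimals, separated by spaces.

ρ = √(x²+y²) = √(1.716² + -1.448²) = 2.24530
φ = atan2(y, x) mod 360° = atan2(-1.448, 1.716) = 319.8416°
|p|² = ρ² + z² = 2.24530² + 1.064² = 6.17346
κ = 2ρ / |p|² = 2×2.24530 / 6.17346 = 0.72740
θ = 2·atan2(ρ, z) = 2·atan2(2.24530, 1.064) = 2.25653 rad
ℓ = θ/κ = 2.25653/0.72740 = 3.10216

0.7274 319.84 3.1022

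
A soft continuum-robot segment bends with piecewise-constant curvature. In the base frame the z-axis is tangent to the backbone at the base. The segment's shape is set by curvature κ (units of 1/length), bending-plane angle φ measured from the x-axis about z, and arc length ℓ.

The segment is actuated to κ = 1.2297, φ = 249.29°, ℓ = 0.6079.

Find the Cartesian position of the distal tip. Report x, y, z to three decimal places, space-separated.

-0.077 -0.203 0.553

θ = κ·ℓ = 1.2297 × 0.6079 = 0.74753 rad
ρ = (1 − cos θ)/κ = (1 − 0.73337)/1.2297 = 0.21683
z = sin θ / κ = 0.67983/1.2297 = 0.55284
x = ρ cos φ = 0.21683 × cos(249.29°) = -0.07668
y = ρ sin φ = 0.21683 × sin(249.29°) = -0.20282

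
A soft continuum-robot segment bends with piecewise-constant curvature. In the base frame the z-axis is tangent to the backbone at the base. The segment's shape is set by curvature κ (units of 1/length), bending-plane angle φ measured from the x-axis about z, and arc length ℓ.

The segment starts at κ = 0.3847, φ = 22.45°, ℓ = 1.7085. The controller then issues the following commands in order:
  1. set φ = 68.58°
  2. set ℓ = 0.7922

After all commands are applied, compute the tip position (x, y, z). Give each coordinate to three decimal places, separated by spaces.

initial: κ=0.3847, φ=22.45°, ℓ=1.7085
cmd 1: set φ=68.58° → (κ,φ,ℓ)=(0.3847,68.58°,1.7085) → tip=(0.1978,0.5041,1.5881)
cmd 2: set ℓ=0.7922 → (κ,φ,ℓ)=(0.3847,68.58°,0.7922) → tip=(0.0437,0.1115,0.7800)

0.044 0.112 0.780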